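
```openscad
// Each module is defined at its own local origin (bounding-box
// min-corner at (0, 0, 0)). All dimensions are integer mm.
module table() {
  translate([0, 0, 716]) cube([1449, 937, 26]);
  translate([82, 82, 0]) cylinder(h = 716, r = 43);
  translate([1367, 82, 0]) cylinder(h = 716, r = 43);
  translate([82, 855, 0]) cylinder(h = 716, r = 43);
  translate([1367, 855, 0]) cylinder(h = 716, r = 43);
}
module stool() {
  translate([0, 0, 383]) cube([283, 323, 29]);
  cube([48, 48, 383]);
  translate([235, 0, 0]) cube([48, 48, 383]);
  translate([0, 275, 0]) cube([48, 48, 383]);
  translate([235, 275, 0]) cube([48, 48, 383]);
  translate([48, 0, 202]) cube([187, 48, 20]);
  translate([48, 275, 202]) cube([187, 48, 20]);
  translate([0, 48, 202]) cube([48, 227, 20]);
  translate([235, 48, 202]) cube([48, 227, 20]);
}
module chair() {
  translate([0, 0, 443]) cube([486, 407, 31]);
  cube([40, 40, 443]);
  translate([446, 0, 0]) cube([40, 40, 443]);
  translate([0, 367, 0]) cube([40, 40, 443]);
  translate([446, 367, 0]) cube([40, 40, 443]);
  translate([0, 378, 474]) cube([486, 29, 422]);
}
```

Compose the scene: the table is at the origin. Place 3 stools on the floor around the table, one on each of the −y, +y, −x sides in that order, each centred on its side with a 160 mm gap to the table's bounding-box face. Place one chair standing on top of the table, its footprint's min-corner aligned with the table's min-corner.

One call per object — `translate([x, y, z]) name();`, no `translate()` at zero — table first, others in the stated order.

table();
translate([583, -483, 0]) stool();
translate([583, 1097, 0]) stool();
translate([-443, 307, 0]) stool();
translate([0, 0, 742]) chair();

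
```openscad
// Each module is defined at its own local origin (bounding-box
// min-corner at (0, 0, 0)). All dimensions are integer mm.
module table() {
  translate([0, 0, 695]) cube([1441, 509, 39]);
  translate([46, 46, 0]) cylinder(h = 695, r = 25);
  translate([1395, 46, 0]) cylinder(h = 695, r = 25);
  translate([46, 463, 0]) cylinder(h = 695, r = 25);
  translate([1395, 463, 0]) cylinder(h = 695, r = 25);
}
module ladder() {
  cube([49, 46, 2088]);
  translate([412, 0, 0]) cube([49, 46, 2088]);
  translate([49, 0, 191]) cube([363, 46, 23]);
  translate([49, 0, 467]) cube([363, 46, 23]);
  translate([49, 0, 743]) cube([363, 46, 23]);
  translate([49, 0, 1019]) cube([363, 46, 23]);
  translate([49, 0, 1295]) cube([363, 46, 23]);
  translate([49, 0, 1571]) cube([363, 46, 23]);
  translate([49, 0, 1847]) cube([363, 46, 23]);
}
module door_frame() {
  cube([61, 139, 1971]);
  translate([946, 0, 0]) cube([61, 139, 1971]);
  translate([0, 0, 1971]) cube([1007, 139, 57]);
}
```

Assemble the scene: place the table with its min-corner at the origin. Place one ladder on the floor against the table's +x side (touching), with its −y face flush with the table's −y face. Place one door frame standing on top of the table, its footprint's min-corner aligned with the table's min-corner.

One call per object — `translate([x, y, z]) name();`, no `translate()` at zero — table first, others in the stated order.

table();
translate([1441, 0, 0]) ladder();
translate([0, 0, 734]) door_frame();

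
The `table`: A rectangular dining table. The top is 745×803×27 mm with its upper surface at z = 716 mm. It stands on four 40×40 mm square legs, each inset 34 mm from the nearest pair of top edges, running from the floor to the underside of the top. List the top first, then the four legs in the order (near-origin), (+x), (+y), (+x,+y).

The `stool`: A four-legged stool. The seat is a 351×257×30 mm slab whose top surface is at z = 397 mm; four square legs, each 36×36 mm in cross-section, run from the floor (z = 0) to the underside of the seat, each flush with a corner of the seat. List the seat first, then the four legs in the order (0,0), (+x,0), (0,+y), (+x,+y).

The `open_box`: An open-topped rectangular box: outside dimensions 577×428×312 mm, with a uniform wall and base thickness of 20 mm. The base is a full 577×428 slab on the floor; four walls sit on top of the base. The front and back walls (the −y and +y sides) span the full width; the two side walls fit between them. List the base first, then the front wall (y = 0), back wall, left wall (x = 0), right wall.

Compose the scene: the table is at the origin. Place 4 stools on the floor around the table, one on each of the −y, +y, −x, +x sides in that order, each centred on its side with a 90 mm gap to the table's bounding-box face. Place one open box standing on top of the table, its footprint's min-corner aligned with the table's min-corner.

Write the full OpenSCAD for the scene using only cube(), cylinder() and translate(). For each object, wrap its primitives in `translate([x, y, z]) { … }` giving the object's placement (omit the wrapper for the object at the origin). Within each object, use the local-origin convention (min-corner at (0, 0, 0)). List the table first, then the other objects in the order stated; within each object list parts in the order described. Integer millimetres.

translate([0, 0, 689]) cube([745, 803, 27]);
translate([34, 34, 0]) cube([40, 40, 689]);
translate([671, 34, 0]) cube([40, 40, 689]);
translate([34, 729, 0]) cube([40, 40, 689]);
translate([671, 729, 0]) cube([40, 40, 689]);
translate([197, -347, 0]) {
  translate([0, 0, 367]) cube([351, 257, 30]);
  cube([36, 36, 367]);
  translate([315, 0, 0]) cube([36, 36, 367]);
  translate([0, 221, 0]) cube([36, 36, 367]);
  translate([315, 221, 0]) cube([36, 36, 367]);
}
translate([197, 893, 0]) {
  translate([0, 0, 367]) cube([351, 257, 30]);
  cube([36, 36, 367]);
  translate([315, 0, 0]) cube([36, 36, 367]);
  translate([0, 221, 0]) cube([36, 36, 367]);
  translate([315, 221, 0]) cube([36, 36, 367]);
}
translate([-441, 273, 0]) {
  translate([0, 0, 367]) cube([351, 257, 30]);
  cube([36, 36, 367]);
  translate([315, 0, 0]) cube([36, 36, 367]);
  translate([0, 221, 0]) cube([36, 36, 367]);
  translate([315, 221, 0]) cube([36, 36, 367]);
}
translate([835, 273, 0]) {
  translate([0, 0, 367]) cube([351, 257, 30]);
  cube([36, 36, 367]);
  translate([315, 0, 0]) cube([36, 36, 367]);
  translate([0, 221, 0]) cube([36, 36, 367]);
  translate([315, 221, 0]) cube([36, 36, 367]);
}
translate([0, 0, 716]) {
  cube([577, 428, 20]);
  translate([0, 0, 20]) cube([577, 20, 292]);
  translate([0, 408, 20]) cube([577, 20, 292]);
  translate([0, 20, 20]) cube([20, 388, 292]);
  translate([557, 20, 20]) cube([20, 388, 292]);
}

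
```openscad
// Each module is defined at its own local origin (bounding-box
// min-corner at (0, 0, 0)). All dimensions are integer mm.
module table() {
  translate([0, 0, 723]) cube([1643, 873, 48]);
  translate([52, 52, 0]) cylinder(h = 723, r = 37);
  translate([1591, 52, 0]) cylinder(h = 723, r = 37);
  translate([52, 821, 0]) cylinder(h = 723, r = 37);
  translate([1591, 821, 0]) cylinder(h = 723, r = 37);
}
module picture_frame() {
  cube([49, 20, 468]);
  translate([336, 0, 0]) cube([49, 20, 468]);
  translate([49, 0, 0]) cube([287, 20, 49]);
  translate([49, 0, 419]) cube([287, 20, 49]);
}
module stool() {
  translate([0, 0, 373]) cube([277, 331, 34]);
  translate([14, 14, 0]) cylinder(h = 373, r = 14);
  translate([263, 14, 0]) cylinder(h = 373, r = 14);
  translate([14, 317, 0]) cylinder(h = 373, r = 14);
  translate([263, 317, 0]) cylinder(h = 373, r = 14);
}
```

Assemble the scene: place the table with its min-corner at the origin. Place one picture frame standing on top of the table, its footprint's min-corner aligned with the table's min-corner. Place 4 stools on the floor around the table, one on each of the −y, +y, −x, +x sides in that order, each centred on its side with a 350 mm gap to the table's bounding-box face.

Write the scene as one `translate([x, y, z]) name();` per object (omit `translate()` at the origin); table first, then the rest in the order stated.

table();
translate([0, 0, 771]) picture_frame();
translate([683, -681, 0]) stool();
translate([683, 1223, 0]) stool();
translate([-627, 271, 0]) stool();
translate([1993, 271, 0]) stool();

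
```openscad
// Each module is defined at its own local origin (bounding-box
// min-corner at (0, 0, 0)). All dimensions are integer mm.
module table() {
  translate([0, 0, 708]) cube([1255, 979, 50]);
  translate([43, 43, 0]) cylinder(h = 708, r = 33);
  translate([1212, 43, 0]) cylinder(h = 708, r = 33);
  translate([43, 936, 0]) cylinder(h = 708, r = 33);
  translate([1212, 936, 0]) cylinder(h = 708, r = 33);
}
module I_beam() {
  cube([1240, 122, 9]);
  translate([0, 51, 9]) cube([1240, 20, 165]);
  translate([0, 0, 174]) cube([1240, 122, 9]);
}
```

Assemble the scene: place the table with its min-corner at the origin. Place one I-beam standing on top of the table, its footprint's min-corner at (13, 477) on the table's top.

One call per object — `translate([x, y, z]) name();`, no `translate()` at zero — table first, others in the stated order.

table();
translate([13, 477, 758]) I_beam();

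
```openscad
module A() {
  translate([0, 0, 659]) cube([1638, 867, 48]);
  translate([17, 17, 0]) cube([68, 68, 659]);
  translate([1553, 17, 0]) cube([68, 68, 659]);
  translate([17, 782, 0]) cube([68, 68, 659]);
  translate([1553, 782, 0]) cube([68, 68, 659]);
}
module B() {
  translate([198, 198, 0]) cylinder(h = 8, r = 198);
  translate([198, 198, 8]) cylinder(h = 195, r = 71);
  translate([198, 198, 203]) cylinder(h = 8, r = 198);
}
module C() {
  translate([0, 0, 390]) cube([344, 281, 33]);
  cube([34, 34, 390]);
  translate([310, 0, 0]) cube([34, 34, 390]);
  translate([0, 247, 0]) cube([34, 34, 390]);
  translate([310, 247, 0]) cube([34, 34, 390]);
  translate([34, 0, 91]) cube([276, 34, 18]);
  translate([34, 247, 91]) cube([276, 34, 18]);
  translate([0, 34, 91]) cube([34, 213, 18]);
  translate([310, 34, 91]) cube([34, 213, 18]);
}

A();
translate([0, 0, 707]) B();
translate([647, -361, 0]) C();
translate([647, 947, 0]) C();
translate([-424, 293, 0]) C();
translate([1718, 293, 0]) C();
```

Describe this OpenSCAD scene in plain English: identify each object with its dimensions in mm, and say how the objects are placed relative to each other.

A is a table: top 1638 mm (x) × 867 mm (y), 48 mm thick, upper face at z = 707 mm, on four 68×68 mm square legs, each inset 17 mm from the nearest pair of top edges, running from z = 0 to the bottom of the top.

B is a spool: two coaxial disc flanges of radius 198 mm and thickness 8 mm, joined by a core cylinder of radius 71 mm and height 195 mm. The lower flange rests on z = 0 and the three cylinders share a vertical axis.

C is a simple wooden stool: a rectangular seat 344 mm (x) by 281 mm (y), 33 mm thick, top face at z = 423 mm, on four square legs, each 34×34 mm in cross-section. The legs rest on z = 0, each flush with a corner of the seat. Four stretchers, 34 mm wide and 18 mm tall, connect adjacent legs with their undersides at z = 91 mm, each running between the inner faces of the legs it joins and aligned with the legs' outer faces on the other axis.

The spool is on top of the table. Four stools sit around the table at the −y, +y, −x, +x sides.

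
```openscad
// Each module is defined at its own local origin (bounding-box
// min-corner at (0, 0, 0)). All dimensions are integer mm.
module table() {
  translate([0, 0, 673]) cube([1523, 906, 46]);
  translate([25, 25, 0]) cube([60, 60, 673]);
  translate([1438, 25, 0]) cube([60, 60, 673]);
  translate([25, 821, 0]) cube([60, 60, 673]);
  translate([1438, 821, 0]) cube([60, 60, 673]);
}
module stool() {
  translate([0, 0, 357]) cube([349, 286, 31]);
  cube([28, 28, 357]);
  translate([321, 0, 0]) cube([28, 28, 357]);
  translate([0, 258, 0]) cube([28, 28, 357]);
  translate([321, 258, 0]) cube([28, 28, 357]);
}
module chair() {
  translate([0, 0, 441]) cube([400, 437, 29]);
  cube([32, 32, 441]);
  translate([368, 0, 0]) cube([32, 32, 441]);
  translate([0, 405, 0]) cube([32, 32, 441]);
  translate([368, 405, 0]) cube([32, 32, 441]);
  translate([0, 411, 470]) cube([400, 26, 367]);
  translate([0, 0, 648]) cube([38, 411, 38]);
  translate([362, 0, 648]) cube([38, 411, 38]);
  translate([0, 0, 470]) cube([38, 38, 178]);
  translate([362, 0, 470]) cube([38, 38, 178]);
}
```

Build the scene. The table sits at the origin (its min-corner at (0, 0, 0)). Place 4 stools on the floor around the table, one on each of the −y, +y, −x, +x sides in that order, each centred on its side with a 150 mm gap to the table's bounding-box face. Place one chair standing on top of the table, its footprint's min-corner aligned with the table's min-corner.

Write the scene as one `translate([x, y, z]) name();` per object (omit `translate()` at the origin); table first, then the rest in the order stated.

table();
translate([587, -436, 0]) stool();
translate([587, 1056, 0]) stool();
translate([-499, 310, 0]) stool();
translate([1673, 310, 0]) stool();
translate([0, 0, 719]) chair();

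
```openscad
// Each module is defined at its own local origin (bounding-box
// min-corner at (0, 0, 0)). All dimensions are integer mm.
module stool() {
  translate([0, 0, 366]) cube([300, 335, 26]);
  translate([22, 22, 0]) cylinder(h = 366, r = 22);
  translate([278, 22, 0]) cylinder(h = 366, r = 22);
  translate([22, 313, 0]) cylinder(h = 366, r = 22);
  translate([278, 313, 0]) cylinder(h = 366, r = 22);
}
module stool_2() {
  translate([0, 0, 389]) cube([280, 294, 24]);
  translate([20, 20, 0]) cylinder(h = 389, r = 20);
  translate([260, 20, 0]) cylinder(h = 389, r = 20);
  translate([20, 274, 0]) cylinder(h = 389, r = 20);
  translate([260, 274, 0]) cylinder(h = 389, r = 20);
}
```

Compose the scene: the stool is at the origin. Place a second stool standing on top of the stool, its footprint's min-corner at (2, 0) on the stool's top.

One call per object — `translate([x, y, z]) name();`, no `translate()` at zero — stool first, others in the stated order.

stool();
translate([2, 0, 392]) stool_2();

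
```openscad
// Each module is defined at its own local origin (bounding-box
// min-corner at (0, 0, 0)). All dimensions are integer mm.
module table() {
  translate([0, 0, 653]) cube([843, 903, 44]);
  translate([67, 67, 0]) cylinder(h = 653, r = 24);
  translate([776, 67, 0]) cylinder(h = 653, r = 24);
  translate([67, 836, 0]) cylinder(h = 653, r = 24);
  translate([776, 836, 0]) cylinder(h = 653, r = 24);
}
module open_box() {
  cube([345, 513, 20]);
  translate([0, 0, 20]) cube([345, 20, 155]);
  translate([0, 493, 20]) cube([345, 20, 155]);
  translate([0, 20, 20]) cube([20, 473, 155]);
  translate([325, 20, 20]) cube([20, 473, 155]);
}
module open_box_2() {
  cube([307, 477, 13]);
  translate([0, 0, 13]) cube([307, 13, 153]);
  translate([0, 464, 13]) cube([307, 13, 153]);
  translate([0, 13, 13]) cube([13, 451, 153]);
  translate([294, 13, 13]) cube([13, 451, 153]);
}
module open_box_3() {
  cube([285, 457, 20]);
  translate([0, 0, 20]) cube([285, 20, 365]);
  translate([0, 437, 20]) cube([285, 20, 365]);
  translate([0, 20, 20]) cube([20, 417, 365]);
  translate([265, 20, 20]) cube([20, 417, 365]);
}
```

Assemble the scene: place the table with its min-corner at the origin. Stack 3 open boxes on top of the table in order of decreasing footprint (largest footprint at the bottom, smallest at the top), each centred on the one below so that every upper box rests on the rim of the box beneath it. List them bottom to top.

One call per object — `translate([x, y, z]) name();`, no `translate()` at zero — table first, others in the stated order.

table();
translate([249, 195, 697]) open_box();
translate([268, 213, 872]) open_box_2();
translate([279, 223, 1038]) open_box_3();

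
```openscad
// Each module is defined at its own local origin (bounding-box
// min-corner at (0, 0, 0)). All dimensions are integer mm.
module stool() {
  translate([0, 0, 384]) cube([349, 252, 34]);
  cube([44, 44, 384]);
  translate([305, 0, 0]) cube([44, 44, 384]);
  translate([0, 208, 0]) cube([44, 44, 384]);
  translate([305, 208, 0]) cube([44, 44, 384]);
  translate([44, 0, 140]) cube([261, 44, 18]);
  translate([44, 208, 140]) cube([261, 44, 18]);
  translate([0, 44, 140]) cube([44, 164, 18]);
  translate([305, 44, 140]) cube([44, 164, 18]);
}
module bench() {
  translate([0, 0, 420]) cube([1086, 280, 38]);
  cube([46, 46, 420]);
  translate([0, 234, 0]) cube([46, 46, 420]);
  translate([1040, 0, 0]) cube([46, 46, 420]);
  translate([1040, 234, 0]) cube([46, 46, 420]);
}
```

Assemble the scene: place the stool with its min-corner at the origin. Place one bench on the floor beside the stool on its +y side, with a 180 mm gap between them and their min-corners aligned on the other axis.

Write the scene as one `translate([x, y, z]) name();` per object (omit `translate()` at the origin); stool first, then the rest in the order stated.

stool();
translate([0, 432, 0]) bench();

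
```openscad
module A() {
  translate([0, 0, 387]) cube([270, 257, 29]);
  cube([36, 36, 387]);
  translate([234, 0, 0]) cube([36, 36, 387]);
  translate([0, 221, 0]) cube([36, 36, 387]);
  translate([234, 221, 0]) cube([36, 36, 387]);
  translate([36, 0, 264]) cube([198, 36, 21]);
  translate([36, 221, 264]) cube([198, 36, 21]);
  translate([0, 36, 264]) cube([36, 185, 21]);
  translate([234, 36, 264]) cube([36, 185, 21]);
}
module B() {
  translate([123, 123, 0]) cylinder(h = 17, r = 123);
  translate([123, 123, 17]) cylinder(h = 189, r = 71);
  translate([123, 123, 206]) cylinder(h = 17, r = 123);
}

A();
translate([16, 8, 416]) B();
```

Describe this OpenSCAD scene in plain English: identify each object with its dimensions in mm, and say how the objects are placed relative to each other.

A is a four-legged stool. The seat is 270×257 mm, 29 mm thick, top at z = 416 mm. It stands on four square legs, each 36×36 mm in cross-section, from z = 0 to the seat underside, each flush with a corner of the seat. Four stretchers, 36 mm wide and 21 mm tall, connect adjacent legs with their undersides at z = 264 mm, each running between the inner faces of the legs it joins and aligned with the legs' outer faces on the other axis.

B is a spool: two coaxial disc flanges of radius 123 mm and thickness 17 mm, joined by a core cylinder of radius 71 mm and height 189 mm. The lower flange rests on z = 0 and the three cylinders share a vertical axis.

The spool is on top of the stool.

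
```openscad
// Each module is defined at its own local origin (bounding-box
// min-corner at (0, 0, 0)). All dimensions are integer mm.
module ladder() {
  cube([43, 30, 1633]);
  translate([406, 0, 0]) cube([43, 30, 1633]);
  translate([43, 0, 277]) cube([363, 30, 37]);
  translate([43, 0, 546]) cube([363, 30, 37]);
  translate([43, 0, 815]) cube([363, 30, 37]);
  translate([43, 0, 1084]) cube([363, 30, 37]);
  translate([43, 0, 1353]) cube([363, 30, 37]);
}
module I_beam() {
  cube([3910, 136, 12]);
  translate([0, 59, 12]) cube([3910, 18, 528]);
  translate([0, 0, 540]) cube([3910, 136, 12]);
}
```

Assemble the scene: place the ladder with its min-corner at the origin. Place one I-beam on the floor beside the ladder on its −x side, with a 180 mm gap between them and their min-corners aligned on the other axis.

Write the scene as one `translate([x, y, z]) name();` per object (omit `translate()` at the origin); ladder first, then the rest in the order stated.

ladder();
translate([-4090, 0, 0]) I_beam();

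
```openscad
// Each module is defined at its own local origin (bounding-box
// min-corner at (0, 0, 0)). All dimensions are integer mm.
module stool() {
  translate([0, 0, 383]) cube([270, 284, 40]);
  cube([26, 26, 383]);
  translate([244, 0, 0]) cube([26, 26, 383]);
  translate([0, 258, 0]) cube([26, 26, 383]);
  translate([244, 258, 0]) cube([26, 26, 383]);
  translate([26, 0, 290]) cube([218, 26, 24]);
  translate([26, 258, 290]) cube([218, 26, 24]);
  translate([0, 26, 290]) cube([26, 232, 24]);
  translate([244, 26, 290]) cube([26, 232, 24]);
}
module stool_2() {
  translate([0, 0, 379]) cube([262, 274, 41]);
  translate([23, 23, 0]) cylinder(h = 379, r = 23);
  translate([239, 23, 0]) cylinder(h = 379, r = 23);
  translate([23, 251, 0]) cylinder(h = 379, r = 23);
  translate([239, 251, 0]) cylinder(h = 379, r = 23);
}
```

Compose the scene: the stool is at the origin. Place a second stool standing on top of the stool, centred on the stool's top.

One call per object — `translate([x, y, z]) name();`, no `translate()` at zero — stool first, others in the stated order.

stool();
translate([4, 5, 423]) stool_2();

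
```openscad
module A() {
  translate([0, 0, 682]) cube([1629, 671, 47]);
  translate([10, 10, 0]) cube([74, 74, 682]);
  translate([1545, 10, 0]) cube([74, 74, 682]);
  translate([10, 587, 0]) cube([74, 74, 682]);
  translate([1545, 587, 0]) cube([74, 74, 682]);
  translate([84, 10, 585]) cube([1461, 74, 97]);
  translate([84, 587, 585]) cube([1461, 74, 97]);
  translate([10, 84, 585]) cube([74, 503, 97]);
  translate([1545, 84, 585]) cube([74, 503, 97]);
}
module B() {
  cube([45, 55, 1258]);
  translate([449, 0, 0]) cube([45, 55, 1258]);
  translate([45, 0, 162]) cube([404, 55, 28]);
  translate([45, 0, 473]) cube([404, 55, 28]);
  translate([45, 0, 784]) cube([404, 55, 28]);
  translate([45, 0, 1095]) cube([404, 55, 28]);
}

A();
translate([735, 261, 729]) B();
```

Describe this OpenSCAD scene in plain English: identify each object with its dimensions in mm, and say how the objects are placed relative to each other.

A is a table: top 1629 mm (x) × 671 mm (y), 47 mm thick, upper face at z = 729 mm, on four 74×74 mm square legs, each inset 10 mm from the nearest pair of top edges, running from z = 0 to the bottom of the top. Four apron rails, 74 mm thick and 97 mm tall, run between adjacent legs with their top edges flush with the underside of the top and their outer faces flush with the legs' outer faces.

B is a straight ladder. Two 45×55 mm vertical rails, 1258 mm tall, stand 494 mm apart (outside-to-outside) with their front faces coplanar on the −y side. 4 rungs, each 55 mm deep and 28 mm tall, span between the inner faces of the rails, front faces flush with the rails. The lowest rung's underside is at z = 162 mm and rungs are spaced 311 mm apart (underside to underside).

The ladder is on top of the table.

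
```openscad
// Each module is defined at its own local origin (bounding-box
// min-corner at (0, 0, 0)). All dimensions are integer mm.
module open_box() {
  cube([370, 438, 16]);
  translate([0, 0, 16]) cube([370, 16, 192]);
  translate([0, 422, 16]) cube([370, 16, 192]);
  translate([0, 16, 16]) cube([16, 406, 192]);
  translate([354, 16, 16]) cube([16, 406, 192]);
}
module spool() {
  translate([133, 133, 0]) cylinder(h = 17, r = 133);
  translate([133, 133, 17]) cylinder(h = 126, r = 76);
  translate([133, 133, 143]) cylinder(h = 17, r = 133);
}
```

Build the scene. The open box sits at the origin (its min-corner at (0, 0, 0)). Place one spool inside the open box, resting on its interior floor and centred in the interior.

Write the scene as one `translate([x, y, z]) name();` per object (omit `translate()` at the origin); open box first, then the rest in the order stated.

open_box();
translate([52, 86, 16]) spool();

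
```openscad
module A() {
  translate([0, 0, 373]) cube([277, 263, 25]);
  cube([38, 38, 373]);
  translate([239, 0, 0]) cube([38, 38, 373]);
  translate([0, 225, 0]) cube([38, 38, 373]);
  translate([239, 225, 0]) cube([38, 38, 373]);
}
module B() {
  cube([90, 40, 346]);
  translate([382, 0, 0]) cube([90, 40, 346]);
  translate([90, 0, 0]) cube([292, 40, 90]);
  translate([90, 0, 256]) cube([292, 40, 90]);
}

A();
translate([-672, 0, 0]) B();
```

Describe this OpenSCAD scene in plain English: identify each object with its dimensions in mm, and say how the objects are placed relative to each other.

A is a simple wooden stool: a rectangular seat 277 mm (x) by 263 mm (y), 25 mm thick, top face at z = 398 mm, on four square legs, each 38×38 mm in cross-section. The legs rest on z = 0, each flush with a corner of the seat.

B is a picture frame with a 292×166 mm rectangular opening (x by z) and a uniform 90 mm border on every side. Frame depth is 40 mm along y. It is built from two vertical stiles running the full outside height and two horizontal rails spanning the gap between the stiles.

The picture frame is on the floor beside the stool on its −x side.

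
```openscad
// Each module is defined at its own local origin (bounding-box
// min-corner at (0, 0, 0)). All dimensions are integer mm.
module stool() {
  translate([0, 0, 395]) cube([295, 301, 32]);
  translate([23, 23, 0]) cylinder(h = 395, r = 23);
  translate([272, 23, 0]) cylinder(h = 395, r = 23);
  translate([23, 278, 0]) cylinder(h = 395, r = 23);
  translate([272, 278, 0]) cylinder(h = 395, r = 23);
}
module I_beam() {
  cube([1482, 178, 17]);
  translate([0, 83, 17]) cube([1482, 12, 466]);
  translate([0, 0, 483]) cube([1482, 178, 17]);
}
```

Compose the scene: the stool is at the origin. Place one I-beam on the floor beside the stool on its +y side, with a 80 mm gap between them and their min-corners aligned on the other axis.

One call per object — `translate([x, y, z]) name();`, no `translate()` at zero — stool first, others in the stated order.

stool();
translate([0, 381, 0]) I_beam();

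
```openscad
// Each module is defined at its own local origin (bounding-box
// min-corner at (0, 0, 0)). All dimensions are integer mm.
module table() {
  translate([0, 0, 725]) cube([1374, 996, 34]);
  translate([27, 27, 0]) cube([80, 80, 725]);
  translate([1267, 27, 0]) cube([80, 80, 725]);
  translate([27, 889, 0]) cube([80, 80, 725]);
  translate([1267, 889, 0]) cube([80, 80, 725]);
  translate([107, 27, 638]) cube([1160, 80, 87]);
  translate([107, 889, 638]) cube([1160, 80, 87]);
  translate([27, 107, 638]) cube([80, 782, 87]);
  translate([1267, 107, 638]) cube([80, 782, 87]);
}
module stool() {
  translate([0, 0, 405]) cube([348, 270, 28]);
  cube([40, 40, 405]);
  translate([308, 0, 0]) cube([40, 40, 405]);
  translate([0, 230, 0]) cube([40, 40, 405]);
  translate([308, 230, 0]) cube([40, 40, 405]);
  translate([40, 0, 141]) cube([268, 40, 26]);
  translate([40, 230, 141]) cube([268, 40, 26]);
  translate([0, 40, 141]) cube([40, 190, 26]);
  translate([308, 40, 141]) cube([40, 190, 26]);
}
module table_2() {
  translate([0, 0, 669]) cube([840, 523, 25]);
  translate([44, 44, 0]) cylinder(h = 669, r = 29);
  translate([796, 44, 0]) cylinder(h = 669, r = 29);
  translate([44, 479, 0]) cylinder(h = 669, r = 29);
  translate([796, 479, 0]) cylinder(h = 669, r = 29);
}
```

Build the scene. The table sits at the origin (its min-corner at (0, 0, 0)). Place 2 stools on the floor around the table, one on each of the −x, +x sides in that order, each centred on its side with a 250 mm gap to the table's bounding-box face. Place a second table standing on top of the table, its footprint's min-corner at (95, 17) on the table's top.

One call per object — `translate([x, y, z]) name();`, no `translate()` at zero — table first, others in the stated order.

table();
translate([-598, 363, 0]) stool();
translate([1624, 363, 0]) stool();
translate([95, 17, 759]) table_2();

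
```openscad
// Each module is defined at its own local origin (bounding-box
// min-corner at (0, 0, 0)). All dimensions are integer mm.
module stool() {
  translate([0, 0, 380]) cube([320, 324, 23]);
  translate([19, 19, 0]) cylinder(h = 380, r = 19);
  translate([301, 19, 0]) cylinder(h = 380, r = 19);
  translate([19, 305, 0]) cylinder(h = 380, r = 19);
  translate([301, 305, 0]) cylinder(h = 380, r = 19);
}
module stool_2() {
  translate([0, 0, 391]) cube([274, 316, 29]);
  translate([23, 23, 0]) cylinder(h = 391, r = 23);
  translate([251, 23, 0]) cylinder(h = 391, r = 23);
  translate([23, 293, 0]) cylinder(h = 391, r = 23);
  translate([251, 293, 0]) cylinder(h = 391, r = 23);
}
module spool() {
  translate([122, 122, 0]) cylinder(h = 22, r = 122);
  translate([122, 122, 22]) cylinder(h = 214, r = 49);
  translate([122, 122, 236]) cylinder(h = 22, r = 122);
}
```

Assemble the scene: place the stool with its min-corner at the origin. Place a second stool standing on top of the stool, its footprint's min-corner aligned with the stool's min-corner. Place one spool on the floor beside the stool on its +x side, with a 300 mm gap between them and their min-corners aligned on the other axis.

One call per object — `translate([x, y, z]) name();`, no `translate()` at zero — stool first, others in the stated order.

stool();
translate([0, 0, 403]) stool_2();
translate([620, 0, 0]) spool();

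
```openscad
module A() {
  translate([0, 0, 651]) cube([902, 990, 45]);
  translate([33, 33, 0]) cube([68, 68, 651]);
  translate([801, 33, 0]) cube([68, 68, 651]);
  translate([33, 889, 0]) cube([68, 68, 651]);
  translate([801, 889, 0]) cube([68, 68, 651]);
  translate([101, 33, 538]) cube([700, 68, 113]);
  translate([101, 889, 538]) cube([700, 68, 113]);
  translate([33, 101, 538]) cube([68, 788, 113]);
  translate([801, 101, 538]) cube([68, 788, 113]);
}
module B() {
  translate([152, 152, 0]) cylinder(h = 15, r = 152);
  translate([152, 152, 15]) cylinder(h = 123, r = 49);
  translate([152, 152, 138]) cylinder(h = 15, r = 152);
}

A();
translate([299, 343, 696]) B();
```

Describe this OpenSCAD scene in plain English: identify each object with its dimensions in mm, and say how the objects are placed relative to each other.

A is a rectangular dining table. The top is 902×990×45 mm with its upper surface at z = 696 mm. It stands on four 68×68 mm square legs, each inset 33 mm from the nearest pair of top edges, running from the floor to the underside of the top. Four apron rails, 68 mm thick and 113 mm tall, run between adjacent legs with their top edges flush with the underside of the top and their outer faces flush with the legs' outer faces.

B is a spool: two coaxial disc flanges of radius 152 mm and thickness 15 mm, joined by a core cylinder of radius 49 mm and height 123 mm. The lower flange rests on z = 0 and the three cylinders share a vertical axis.

The spool is on top of the table, centred.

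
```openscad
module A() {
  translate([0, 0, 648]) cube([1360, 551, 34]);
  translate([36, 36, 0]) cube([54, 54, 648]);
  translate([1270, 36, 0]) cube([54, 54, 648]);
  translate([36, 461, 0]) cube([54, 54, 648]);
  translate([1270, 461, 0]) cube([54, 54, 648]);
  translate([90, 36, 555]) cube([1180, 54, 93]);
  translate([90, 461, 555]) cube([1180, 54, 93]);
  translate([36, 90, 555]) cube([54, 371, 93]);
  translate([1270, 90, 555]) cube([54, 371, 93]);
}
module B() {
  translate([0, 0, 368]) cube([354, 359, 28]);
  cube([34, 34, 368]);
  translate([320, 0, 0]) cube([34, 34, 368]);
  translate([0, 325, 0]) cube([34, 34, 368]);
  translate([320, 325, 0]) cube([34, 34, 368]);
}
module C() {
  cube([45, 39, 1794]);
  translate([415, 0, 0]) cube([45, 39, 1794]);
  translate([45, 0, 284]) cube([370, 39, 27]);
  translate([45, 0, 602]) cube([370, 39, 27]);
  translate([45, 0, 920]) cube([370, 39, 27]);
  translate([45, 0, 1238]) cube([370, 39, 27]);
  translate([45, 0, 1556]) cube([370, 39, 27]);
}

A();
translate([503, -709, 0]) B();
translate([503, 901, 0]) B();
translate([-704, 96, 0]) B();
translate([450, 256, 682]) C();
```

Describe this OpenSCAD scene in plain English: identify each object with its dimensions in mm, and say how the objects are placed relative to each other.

A is a table: top 1360 mm (x) × 551 mm (y), 34 mm thick, upper face at z = 682 mm, on four 54×54 mm square legs, each inset 36 mm from the nearest pair of top edges, running from z = 0 to the bottom of the top. Four apron rails, 54 mm thick and 93 mm tall, run between adjacent legs with their top edges flush with the underside of the top and their outer faces flush with the legs' outer faces.

B is a four-legged stool. The seat is a 354×359×28 mm slab whose top surface is at z = 396 mm; four square legs, each 34×34 mm in cross-section, run from the floor (z = 0) to the underside of the seat, each flush with a corner of the seat.

C is a wooden ladder with two side rails of 45×39 mm section and 1794 mm height, set 460 mm apart overall. Between them run 5 rectangular rungs (39 mm deep, 27 mm thick), front faces flush with the rails' −y face. The bottom of the first rung is 284 mm above the floor and each subsequent rung is 318 mm higher than the one below.

Three stools sit around the table at the −y, +y, −x sides. The ladder is on top of the table, centred.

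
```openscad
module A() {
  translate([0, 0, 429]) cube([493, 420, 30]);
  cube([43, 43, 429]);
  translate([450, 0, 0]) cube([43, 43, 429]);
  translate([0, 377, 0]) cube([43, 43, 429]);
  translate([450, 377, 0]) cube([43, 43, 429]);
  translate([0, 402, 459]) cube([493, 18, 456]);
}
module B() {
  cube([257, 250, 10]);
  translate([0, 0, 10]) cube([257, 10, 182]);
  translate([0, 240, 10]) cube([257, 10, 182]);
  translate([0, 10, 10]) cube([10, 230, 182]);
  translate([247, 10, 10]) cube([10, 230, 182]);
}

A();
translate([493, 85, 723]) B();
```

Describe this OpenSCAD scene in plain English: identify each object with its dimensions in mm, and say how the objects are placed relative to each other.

A is a chair. The seat is a 493×420×30 mm slab with its top at z = 459 mm, on four 43×43 mm corner legs (flush with the seat edges, standing on z = 0). A flat backrest 18 mm thick, 456 mm tall, spans the full seat width and rises from the seat top along its +y edge, rear face flush with the rear of the seat.

B is an open-topped rectangular box: outside dimensions 257×250×192 mm, with a uniform wall and base thickness of 10 mm. The base is a full 257×250 slab on the floor; four walls sit on top of the base. The front and back walls (the −y and +y sides) span the full width; the two side walls fit between them.

The open box is beside the chair with their tops flush at z = 915.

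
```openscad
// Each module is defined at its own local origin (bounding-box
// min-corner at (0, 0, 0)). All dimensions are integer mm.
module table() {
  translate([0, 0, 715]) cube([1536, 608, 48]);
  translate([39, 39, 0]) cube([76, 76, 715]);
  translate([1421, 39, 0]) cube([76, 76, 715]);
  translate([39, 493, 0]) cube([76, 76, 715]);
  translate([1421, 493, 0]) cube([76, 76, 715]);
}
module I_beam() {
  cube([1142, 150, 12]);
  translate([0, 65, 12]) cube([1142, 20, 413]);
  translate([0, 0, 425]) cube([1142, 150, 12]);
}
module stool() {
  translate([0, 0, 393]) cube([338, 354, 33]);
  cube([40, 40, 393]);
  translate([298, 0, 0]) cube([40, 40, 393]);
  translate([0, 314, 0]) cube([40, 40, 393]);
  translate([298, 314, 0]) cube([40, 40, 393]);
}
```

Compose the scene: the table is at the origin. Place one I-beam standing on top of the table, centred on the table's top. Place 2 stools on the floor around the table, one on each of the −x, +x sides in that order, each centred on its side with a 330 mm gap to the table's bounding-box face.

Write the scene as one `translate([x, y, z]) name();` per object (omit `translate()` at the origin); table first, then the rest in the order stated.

table();
translate([197, 229, 763]) I_beam();
translate([-668, 127, 0]) stool();
translate([1866, 127, 0]) stool();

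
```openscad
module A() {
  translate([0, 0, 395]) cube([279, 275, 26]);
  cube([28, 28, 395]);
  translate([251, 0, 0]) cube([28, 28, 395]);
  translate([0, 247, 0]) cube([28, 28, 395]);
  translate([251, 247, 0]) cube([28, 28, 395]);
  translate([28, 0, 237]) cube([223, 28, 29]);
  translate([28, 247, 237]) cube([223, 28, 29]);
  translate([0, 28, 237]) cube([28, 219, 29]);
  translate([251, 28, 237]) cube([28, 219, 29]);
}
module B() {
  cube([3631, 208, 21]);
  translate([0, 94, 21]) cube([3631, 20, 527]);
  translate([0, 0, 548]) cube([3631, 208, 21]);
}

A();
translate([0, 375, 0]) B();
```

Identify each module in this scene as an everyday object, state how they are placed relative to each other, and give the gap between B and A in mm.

A is a stool. B is an I-beam. The I-beam is on the floor beside the stool on its +y side. The gap between the I-beam and the stool is 100 mm.

The I-beam's nearest face is 100 mm from the stool's +y face.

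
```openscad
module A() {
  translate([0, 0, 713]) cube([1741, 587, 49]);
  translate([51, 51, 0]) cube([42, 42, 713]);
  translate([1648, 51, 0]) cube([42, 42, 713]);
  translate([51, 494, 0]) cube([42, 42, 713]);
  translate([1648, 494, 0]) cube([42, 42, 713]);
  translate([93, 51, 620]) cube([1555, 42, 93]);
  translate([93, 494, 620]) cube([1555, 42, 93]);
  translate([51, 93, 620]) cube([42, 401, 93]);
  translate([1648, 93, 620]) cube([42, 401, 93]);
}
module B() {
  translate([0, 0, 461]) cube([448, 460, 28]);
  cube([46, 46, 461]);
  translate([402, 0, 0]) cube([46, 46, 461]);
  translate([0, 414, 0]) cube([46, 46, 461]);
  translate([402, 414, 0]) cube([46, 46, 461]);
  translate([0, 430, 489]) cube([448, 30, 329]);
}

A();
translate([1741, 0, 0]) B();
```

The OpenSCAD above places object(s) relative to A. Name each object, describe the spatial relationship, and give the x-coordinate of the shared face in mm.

A is a table. B is a chair. The chair is against the table's +x side, with their −y faces flush. The x-coordinate of the shared face is 1741 mm.

The table's +x face and the chair's −x face are both at x = 1741 mm.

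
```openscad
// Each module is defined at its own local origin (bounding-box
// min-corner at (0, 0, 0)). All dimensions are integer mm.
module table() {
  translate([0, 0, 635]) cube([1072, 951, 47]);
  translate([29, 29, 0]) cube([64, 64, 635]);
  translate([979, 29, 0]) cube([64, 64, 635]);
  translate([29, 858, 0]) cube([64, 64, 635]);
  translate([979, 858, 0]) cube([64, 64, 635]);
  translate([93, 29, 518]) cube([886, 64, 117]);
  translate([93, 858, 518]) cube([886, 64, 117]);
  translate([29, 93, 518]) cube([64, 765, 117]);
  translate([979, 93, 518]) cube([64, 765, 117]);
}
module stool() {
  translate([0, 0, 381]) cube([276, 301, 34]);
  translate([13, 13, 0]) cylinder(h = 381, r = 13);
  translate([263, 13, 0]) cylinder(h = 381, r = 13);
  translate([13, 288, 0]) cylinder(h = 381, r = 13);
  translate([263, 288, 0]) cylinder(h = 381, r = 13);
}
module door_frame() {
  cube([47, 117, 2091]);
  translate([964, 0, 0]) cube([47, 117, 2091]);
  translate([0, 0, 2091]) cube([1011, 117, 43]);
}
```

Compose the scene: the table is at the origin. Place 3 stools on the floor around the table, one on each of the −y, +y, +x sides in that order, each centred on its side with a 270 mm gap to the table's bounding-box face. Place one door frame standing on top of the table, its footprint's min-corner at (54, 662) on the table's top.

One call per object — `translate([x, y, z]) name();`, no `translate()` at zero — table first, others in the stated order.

table();
translate([398, -571, 0]) stool();
translate([398, 1221, 0]) stool();
translate([1342, 325, 0]) stool();
translate([54, 662, 682]) door_frame();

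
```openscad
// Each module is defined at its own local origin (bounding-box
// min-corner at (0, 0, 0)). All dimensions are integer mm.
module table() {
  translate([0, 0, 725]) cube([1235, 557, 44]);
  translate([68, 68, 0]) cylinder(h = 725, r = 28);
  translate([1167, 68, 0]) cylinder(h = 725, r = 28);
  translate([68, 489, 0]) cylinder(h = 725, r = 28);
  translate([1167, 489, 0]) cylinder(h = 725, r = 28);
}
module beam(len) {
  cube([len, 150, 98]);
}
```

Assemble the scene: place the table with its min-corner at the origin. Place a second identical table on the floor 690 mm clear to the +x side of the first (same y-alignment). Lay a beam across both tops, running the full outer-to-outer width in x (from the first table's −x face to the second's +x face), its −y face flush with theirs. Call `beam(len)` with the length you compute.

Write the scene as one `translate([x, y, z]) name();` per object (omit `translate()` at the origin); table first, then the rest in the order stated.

table();
translate([1925, 0, 0]) table();
translate([0, 0, 769]) beam(3160);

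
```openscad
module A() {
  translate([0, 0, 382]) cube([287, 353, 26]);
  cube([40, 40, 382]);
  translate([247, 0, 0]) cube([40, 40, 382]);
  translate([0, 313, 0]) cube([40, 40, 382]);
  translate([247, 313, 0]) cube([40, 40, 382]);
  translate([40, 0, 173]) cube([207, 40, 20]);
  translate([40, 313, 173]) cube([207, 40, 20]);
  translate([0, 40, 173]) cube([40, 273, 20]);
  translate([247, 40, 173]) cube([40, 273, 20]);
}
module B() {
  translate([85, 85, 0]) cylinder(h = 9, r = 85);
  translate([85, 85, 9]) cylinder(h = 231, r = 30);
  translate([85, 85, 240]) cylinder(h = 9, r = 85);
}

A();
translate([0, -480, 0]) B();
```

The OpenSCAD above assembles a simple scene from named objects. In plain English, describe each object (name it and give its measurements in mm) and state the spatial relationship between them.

A is a four-legged stool. The seat is a 287×353×26 mm slab whose top surface is at z = 408 mm; four square legs, each 40×40 mm in cross-section, run from the floor (z = 0) to the underside of the seat, each flush with a corner of the seat. Four stretchers, 40 mm wide and 20 mm tall, connect adjacent legs with their undersides at z = 173 mm, each running between the inner faces of the legs it joins and aligned with the legs' outer faces on the other axis.

B is a spool: two coaxial disc flanges of radius 85 mm and thickness 9 mm, joined by a core cylinder of radius 30 mm and height 231 mm. The lower flange rests on z = 0 and the three cylinders share a vertical axis.

The spool is on the floor beside the stool on its −y side.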